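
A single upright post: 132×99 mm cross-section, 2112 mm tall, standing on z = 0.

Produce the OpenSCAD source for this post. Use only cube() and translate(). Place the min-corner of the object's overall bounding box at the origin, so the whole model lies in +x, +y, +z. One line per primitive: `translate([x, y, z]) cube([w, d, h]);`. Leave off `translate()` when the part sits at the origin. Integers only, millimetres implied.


cube([132, 99, 2112]);


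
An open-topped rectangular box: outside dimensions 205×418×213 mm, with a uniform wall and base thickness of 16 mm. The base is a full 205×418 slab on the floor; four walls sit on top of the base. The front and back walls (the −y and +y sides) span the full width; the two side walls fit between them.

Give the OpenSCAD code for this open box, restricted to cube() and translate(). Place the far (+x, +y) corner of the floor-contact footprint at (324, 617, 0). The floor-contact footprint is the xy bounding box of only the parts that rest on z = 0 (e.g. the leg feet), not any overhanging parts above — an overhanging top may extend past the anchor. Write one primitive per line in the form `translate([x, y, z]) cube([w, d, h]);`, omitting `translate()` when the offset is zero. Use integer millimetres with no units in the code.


translate([119, 199, 0]) cube([205, 418, 16]);
translate([119, 199, 16]) cube([205, 16, 197]);
translate([119, 601, 16]) cube([205, 16, 197]);
translate([119, 215, 16]) cube([16, 386, 197]);
translate([308, 215, 16]) cube([16, 386, 197]);


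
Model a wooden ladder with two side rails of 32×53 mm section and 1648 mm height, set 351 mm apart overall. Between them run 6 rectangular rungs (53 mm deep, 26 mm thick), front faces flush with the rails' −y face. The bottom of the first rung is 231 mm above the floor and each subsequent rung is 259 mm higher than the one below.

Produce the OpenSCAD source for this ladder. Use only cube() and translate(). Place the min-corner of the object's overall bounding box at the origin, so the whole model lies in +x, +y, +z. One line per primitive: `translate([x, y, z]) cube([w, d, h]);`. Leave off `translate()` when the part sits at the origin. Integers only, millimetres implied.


// rung span = 351 - 2*32 = 287
// rung[k] z = 231 + k*259
cube([32, 53, 1648]);
translate([319, 0, 0]) cube([32, 53, 1648]);
translate([32, 0, 231]) cube([287, 53, 26]);
translate([32, 0, 490]) cube([287, 53, 26]);
translate([32, 0, 749]) cube([287, 53, 26]);
translate([32, 0, 1008]) cube([287, 53, 26]);
translate([32, 0, 1267]) cube([287, 53, 26]);
translate([32, 0, 1526]) cube([287, 53, 26]);


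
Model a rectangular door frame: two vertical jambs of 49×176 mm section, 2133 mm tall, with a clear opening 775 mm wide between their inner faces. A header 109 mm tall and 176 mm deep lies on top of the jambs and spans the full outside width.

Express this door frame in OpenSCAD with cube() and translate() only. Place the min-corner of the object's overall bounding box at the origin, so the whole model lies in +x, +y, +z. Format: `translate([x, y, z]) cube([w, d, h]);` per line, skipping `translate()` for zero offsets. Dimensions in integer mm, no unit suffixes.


cube([49, 176, 2133]);
translate([824, 0, 0]) cube([49, 176, 2133]);
translate([0, 0, 2133]) cube([873, 176, 109]);


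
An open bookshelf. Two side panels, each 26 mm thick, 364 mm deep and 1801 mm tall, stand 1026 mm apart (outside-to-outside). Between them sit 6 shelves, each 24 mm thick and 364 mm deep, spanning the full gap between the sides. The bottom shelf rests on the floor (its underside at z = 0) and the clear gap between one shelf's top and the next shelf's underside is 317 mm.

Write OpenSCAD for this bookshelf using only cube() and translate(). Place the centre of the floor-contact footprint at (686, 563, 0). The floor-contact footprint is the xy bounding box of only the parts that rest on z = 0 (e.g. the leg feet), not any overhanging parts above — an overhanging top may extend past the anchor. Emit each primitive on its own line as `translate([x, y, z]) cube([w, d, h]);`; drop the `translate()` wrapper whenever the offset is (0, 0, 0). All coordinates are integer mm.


translate([173, 381, 0]) cube([26, 364, 1801]);
translate([1173, 381, 0]) cube([26, 364, 1801]);
translate([199, 381, 0]) cube([974, 364, 24]);
translate([199, 381, 341]) cube([974, 364, 24]);
translate([199, 381, 682]) cube([974, 364, 24]);
translate([199, 381, 1023]) cube([974, 364, 24]);
translate([199, 381, 1364]) cube([974, 364, 24]);
translate([199, 381, 1705]) cube([974, 364, 24]);


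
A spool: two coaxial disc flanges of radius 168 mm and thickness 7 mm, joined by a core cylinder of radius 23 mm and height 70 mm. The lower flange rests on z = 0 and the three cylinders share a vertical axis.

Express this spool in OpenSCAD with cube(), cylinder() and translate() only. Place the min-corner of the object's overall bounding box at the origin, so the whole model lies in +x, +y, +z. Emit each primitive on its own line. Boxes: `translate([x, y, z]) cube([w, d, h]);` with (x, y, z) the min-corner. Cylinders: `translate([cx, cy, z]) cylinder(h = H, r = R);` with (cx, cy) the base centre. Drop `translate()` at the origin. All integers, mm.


translate([168, 168, 0]) cylinder(h = 7, r = 168);
translate([168, 168, 7]) cylinder(h = 70, r = 23);
translate([168, 168, 77]) cylinder(h = 7, r = 168);


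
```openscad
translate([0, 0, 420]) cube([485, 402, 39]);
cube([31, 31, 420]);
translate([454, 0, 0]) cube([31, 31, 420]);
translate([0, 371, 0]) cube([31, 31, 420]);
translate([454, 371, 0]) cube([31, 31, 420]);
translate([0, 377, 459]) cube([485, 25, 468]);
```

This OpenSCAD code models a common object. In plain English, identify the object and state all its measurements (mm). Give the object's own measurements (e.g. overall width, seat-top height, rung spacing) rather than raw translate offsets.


A chair. The seat is a 485×402×39 mm slab with its top at z = 459 mm, on four 31×31 mm corner legs (flush with the seat edges, standing on z = 0). A flat backrest 25 mm thick, 468 mm tall, spans the full seat width and rises from the seat top along its +y edge, rear face flush with the rear of the seat.


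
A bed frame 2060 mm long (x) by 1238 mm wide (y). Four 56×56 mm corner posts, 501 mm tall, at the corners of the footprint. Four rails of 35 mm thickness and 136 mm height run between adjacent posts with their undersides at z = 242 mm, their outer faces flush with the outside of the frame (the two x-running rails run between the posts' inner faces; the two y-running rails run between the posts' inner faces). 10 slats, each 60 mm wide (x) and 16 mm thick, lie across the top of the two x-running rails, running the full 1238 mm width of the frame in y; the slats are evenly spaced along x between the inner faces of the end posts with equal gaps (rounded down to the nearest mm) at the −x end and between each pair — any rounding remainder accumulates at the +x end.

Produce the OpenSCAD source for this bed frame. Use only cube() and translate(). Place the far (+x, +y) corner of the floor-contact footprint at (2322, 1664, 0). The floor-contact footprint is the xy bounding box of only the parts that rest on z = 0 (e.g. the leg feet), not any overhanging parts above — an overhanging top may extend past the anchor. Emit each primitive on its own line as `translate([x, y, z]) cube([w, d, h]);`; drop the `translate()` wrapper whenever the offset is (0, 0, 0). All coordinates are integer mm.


// slat z = rail_z + rail_h = 242 + 136 = 378
// slat gap = ⌊(1948 − 10·60) / 11⌋ = 122
translate([262, 426, 0]) cube([56, 56, 501]);
translate([262, 1608, 0]) cube([56, 56, 501]);
translate([2266, 426, 0]) cube([56, 56, 501]);
translate([2266, 1608, 0]) cube([56, 56, 501]);
translate([318, 426, 242]) cube([1948, 35, 136]);
translate([318, 1629, 242]) cube([1948, 35, 136]);
translate([262, 482, 242]) cube([35, 1126, 136]);
translate([2287, 482, 242]) cube([35, 1126, 136]);
translate([440, 426, 378]) cube([60, 1238, 16]);
translate([622, 426, 378]) cube([60, 1238, 16]);
translate([804, 426, 378]) cube([60, 1238, 16]);
translate([986, 426, 378]) cube([60, 1238, 16]);
translate([1168, 426, 378]) cube([60, 1238, 16]);
translate([1350, 426, 378]) cube([60, 1238, 16]);
translate([1532, 426, 378]) cube([60, 1238, 16]);
translate([1714, 426, 378]) cube([60, 1238, 16]);
translate([1896, 426, 378]) cube([60, 1238, 16]);
translate([2078, 426, 378]) cube([60, 1238, 16]);


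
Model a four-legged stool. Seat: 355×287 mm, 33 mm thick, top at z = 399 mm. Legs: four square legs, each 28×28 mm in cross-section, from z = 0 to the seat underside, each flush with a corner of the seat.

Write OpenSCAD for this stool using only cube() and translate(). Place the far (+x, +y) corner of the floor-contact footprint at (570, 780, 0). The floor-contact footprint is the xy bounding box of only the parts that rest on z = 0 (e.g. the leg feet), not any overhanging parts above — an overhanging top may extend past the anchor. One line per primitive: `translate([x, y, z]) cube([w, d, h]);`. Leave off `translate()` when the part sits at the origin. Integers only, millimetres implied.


// leg_h = 399 - 33 = 366
translate([215, 493, 366]) cube([355, 287, 33]);
translate([215, 493, 0]) cube([28, 28, 366]);
translate([542, 493, 0]) cube([28, 28, 366]);
translate([215, 752, 0]) cube([28, 28, 366]);
translate([542, 752, 0]) cube([28, 28, 366]);


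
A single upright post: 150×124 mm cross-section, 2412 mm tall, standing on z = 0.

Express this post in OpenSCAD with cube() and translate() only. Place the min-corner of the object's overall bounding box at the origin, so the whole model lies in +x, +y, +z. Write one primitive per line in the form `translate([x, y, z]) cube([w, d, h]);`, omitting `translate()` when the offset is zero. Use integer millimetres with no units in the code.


cube([150, 124, 2412]);


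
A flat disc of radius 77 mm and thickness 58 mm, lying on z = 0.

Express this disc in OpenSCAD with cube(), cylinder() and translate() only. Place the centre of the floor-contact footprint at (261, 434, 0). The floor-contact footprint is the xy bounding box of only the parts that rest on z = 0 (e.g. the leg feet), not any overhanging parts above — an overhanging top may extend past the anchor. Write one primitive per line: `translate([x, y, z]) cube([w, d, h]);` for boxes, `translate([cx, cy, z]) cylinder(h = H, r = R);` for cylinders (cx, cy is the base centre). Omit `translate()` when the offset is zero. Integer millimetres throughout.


translate([261, 434, 0]) cylinder(h = 58, r = 77);


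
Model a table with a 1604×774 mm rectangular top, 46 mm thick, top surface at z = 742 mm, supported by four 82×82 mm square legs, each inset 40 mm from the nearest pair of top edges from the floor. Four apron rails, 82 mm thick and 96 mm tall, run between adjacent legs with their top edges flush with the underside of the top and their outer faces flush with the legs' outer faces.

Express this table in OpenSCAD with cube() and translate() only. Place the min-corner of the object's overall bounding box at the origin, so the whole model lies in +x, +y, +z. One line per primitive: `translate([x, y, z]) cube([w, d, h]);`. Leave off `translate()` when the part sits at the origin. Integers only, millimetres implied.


// leg_h = 742 - 46 = 696
// apron z = 696 - 96 = 600
translate([0, 0, 696]) cube([1604, 774, 46]);
translate([40, 40, 0]) cube([82, 82, 696]);
translate([1482, 40, 0]) cube([82, 82, 696]);
translate([40, 652, 0]) cube([82, 82, 696]);
translate([1482, 652, 0]) cube([82, 82, 696]);
translate([122, 40, 600]) cube([1360, 82, 96]);
translate([122, 652, 600]) cube([1360, 82, 96]);
translate([40, 122, 600]) cube([82, 530, 96]);
translate([1482, 122, 600]) cube([82, 530, 96]);


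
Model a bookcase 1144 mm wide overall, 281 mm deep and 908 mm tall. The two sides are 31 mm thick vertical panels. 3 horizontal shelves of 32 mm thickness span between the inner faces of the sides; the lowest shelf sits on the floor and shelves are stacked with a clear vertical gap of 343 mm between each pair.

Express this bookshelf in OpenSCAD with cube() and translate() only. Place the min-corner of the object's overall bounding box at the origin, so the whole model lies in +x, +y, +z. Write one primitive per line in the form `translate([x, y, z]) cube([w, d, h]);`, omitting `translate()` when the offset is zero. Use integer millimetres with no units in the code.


cube([31, 281, 908]);
translate([1113, 0, 0]) cube([31, 281, 908]);
translate([31, 0, 0]) cube([1082, 281, 32]);
translate([31, 0, 375]) cube([1082, 281, 32]);
translate([31, 0, 750]) cube([1082, 281, 32]);


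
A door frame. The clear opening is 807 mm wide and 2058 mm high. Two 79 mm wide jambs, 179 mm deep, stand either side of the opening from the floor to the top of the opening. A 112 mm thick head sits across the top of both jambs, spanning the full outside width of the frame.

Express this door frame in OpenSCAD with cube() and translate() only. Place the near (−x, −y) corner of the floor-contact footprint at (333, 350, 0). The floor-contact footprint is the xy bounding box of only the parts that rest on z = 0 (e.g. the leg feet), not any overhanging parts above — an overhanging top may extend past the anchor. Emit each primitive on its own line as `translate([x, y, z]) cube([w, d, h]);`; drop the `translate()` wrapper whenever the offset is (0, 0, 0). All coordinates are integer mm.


translate([333, 350, 0]) cube([79, 179, 2058]);
translate([1219, 350, 0]) cube([79, 179, 2058]);
translate([333, 350, 2058]) cube([965, 179, 112]);


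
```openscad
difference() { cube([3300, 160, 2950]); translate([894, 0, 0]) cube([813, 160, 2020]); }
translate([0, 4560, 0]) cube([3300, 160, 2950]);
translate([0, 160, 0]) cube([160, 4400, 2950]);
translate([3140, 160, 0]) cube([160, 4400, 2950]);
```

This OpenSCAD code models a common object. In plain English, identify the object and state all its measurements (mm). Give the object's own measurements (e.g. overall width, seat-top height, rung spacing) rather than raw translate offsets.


A single room: four walls, each 2950 mm tall and 160 mm thick, enclosing an outside footprint 3300×4720 mm (x × y), no floor or roof. The front and back walls (−y and +y sides) run the full x-width; the side walls fit between their inner faces. A door opening 813 mm wide and 2020 mm tall is cut through the front wall from the floor up, its −x edge 894 mm from the wall's −x end.


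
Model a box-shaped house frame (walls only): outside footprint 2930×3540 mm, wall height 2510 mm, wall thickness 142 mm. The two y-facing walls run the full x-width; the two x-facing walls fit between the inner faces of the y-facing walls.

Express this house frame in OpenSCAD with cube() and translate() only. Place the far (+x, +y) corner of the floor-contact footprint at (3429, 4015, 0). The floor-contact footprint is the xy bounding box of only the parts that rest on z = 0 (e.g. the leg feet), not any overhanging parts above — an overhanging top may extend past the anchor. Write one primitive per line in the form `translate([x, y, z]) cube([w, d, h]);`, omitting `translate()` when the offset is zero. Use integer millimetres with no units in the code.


translate([499, 475, 0]) cube([2930, 142, 2510]);
translate([499, 3873, 0]) cube([2930, 142, 2510]);
translate([499, 617, 0]) cube([142, 3256, 2510]);
translate([3287, 617, 0]) cube([142, 3256, 2510]);


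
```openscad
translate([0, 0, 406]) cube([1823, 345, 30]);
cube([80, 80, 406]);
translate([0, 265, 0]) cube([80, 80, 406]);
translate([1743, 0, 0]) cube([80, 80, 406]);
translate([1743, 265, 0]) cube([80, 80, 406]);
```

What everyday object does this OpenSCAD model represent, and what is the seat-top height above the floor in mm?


A bench. The seat-top height is 436 mm.

A long slab on four corner posts — a bench. The slab sits at z = 406 with thickness 30, so the top is 406 + 30 = 436 mm.


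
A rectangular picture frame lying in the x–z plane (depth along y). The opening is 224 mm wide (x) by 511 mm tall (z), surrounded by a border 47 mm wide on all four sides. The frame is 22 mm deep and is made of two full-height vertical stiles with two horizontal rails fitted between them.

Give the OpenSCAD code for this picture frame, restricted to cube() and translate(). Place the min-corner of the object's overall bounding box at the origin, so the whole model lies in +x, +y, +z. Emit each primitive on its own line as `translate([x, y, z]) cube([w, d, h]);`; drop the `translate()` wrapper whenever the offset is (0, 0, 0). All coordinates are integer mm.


cube([47, 22, 605]);
translate([271, 0, 0]) cube([47, 22, 605]);
translate([47, 0, 0]) cube([224, 22, 47]);
translate([47, 0, 558]) cube([224, 22, 47]);


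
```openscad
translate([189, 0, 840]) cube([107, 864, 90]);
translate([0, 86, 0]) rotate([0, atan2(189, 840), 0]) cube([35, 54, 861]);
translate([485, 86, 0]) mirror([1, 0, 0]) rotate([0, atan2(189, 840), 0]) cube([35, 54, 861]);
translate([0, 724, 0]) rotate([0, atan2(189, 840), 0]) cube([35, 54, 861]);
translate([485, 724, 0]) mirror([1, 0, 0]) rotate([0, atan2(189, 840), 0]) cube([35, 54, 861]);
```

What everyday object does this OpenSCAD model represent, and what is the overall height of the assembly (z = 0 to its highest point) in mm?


A sawhorse. The overall height is 930 mm.

A beam across two mirrored pairs of raked legs — a sawhorse. The beam's underside is at z = 840 (matching the legs' vertical rise in atan2(189, 840)) and the beam is 90 mm tall, so its top is at 840 + 90 = 930 mm. The raked legs top out at the beam's underside, so that is the highest point.


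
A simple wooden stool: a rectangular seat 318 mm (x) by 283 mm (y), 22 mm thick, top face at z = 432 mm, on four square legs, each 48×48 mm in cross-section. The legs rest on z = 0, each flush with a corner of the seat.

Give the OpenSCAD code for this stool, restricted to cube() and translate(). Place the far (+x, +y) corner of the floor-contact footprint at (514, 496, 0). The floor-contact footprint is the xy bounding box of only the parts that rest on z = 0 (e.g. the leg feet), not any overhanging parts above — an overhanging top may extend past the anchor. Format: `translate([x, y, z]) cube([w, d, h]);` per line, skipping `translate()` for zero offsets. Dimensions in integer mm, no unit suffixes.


// leg_h = 432 - 22 = 410
translate([196, 213, 410]) cube([318, 283, 22]);
translate([196, 213, 0]) cube([48, 48, 410]);
translate([466, 213, 0]) cube([48, 48, 410]);
translate([196, 448, 0]) cube([48, 48, 410]);
translate([466, 448, 0]) cube([48, 48, 410]);


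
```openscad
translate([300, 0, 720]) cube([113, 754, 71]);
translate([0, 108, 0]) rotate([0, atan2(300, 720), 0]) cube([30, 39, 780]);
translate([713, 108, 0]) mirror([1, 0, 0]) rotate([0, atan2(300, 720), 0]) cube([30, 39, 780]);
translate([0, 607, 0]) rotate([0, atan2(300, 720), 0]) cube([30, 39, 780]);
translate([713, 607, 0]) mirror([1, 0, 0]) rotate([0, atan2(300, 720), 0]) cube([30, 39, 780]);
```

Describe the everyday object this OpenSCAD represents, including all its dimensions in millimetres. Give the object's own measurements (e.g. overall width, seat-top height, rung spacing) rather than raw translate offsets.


A sawhorse. A 113×754×71 mm beam (x, y, z) sits on two A-frame leg pairs. Each pair is two raked legs of 30×39 mm section (39 mm along y) splaying symmetrically in x. Each leg rises 720 mm vertically over 300 mm of horizontal reach and is 780 mm long along its own axis. Every leg's outer bottom edge rests on the floor and its outer top edge meets a bottom edge of the beam — the left legs (tilting toward +x) meet the beam's −x bottom edge, the right legs (their mirror images, tilting toward −x) meet its +x bottom edge — so the leg tops tuck under the beam, the beam's underside is 720 mm above the floor, and the feet are 713 mm apart outside-to-outside with the beam centred between them. The two leg pairs are set in 108 mm from either end of the beam.


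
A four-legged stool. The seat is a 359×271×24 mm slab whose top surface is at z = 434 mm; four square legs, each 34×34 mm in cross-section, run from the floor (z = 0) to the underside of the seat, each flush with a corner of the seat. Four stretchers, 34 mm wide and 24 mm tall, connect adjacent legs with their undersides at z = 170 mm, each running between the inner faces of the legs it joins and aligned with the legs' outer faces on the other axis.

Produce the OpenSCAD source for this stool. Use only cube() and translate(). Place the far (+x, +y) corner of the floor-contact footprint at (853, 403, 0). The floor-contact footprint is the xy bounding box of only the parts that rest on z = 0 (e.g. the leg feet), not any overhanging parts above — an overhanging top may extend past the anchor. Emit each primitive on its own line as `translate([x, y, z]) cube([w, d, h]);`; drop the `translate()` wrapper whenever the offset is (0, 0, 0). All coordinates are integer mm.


// leg_h = 434 - 24 = 410
// stretcher span = 359 - 2*34 = 291
translate([494, 132, 410]) cube([359, 271, 24]);
translate([494, 132, 0]) cube([34, 34, 410]);
translate([819, 132, 0]) cube([34, 34, 410]);
translate([494, 369, 0]) cube([34, 34, 410]);
translate([819, 369, 0]) cube([34, 34, 410]);
translate([528, 132, 170]) cube([291, 34, 24]);
translate([528, 369, 170]) cube([291, 34, 24]);
translate([494, 166, 170]) cube([34, 203, 24]);
translate([819, 166, 170]) cube([34, 203, 24]);


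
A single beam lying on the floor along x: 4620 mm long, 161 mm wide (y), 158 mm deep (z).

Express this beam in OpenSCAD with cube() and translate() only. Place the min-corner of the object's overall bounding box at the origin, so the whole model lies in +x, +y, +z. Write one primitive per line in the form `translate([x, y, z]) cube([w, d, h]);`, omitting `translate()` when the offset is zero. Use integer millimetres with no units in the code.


cube([4620, 161, 158]);


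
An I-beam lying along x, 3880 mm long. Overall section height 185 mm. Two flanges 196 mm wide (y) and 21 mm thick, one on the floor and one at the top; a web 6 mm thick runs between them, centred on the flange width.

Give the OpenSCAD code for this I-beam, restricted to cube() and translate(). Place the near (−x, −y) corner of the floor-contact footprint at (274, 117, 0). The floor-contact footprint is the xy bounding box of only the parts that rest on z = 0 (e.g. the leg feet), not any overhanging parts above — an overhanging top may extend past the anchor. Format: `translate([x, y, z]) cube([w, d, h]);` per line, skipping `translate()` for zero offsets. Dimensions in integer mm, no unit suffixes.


translate([274, 117, 0]) cube([3880, 196, 21]);
translate([274, 212, 21]) cube([3880, 6, 143]);
translate([274, 117, 164]) cube([3880, 196, 21]);


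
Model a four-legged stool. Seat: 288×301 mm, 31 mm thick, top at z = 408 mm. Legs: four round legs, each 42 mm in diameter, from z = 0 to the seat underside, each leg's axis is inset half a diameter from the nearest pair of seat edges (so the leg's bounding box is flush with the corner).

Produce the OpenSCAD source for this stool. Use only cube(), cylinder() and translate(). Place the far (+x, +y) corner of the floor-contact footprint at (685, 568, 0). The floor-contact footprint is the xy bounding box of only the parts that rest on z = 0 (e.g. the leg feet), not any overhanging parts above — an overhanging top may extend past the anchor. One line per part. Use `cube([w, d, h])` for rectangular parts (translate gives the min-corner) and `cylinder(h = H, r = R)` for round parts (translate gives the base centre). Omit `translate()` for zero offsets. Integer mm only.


translate([397, 267, 377]) cube([288, 301, 31]);
translate([418, 288, 0]) cylinder(h = 377, r = 21);
translate([664, 288, 0]) cylinder(h = 377, r = 21);
translate([418, 547, 0]) cylinder(h = 377, r = 21);
translate([664, 547, 0]) cylinder(h = 377, r = 21);


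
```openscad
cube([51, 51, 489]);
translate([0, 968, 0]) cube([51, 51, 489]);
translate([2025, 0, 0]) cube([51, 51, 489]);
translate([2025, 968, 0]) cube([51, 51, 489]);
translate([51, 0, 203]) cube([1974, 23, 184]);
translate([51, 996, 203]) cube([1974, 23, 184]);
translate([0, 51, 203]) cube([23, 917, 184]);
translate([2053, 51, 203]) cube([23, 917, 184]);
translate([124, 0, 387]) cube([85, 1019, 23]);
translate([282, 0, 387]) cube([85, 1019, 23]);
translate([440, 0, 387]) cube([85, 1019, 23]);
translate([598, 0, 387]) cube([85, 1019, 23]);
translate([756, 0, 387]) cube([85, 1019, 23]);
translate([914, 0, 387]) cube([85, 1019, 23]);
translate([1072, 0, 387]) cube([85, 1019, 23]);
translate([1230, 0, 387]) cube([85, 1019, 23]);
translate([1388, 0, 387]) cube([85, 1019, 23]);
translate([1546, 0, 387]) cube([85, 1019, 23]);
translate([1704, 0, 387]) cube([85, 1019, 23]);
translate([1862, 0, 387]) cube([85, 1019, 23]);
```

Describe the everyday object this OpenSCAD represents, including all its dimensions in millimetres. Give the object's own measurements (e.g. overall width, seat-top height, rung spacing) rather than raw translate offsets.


A bed frame 2076 mm long (x) by 1019 mm wide (y). Four 51×51 mm corner posts, 489 mm tall, at the corners of the footprint. Four rails of 23 mm thickness and 184 mm height run between adjacent posts with their undersides at z = 203 mm, their outer faces flush with the outside of the frame (the two x-running rails run between the posts' inner faces; the two y-running rails run between the posts' inner faces). 12 slats, each 85 mm wide (x) and 23 mm thick, lie across the top of the two x-running rails, running the full 1019 mm width of the frame in y; along x they sit between the end posts with a 73 mm gap after the −x posts and between neighbouring slats, leaving 78 mm before the +x posts.


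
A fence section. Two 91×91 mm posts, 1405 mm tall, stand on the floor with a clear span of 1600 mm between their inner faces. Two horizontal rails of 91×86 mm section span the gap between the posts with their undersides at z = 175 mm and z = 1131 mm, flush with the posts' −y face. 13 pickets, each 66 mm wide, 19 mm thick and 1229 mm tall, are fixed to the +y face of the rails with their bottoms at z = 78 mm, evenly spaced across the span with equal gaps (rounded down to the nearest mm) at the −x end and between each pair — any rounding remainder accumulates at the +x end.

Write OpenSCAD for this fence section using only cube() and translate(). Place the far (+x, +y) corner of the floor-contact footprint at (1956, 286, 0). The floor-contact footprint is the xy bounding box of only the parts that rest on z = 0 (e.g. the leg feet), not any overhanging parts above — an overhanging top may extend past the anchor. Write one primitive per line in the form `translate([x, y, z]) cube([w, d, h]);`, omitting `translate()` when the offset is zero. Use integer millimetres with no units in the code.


translate([174, 195, 0]) cube([91, 91, 1405]);
translate([1865, 195, 0]) cube([91, 91, 1405]);
translate([265, 195, 175]) cube([1600, 91, 86]);
translate([265, 195, 1131]) cube([1600, 91, 86]);
translate([318, 286, 78]) cube([66, 19, 1229]);
translate([437, 286, 78]) cube([66, 19, 1229]);
translate([556, 286, 78]) cube([66, 19, 1229]);
translate([675, 286, 78]) cube([66, 19, 1229]);
translate([794, 286, 78]) cube([66, 19, 1229]);
translate([913, 286, 78]) cube([66, 19, 1229]);
translate([1032, 286, 78]) cube([66, 19, 1229]);
translate([1151, 286, 78]) cube([66, 19, 1229]);
translate([1270, 286, 78]) cube([66, 19, 1229]);
translate([1389, 286, 78]) cube([66, 19, 1229]);
translate([1508, 286, 78]) cube([66, 19, 1229]);
translate([1627, 286, 78]) cube([66, 19, 1229]);
translate([1746, 286, 78]) cube([66, 19, 1229]);


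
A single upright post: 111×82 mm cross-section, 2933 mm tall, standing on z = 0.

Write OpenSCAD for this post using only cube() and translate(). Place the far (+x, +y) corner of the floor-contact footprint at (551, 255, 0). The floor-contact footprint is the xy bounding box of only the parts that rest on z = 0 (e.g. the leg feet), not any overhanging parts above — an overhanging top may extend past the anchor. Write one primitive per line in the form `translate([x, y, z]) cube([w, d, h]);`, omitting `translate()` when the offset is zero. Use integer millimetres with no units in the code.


translate([440, 173, 0]) cube([111, 82, 2933]);


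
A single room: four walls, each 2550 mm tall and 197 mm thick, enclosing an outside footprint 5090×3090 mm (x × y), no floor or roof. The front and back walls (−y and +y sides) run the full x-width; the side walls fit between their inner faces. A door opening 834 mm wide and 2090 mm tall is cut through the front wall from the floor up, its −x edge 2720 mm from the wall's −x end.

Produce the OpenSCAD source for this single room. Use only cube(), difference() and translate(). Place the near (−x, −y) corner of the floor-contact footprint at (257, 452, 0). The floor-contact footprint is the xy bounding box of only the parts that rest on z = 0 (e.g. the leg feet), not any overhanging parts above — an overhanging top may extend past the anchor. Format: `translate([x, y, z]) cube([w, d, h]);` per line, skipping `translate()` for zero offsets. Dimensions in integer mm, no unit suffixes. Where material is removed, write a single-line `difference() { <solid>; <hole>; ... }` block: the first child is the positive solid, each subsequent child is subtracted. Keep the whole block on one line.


difference() { translate([257, 452, 0]) cube([5090, 197, 2550]); translate([2977, 452, 0]) cube([834, 197, 2090]); }
translate([257, 3345, 0]) cube([5090, 197, 2550]);
translate([257, 649, 0]) cube([197, 2696, 2550]);
translate([5150, 649, 0]) cube([197, 2696, 2550]);


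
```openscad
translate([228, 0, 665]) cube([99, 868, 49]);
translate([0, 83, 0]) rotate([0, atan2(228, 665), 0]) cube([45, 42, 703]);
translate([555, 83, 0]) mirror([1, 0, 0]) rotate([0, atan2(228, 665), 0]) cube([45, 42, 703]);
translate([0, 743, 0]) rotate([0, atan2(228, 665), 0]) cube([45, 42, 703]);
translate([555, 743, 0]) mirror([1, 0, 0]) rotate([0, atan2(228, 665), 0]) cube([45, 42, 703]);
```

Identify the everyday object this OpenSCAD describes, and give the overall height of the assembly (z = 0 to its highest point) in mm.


A sawhorse. The overall height is 714 mm.

A beam across two mirrored pairs of raked legs — a sawhorse. The beam's underside is at z = 665 (matching the legs' vertical rise in atan2(228, 665)) and the beam is 49 mm tall, so its top is at 665 + 49 = 714 mm. The raked legs top out at the beam's underside, so that is the highest point.


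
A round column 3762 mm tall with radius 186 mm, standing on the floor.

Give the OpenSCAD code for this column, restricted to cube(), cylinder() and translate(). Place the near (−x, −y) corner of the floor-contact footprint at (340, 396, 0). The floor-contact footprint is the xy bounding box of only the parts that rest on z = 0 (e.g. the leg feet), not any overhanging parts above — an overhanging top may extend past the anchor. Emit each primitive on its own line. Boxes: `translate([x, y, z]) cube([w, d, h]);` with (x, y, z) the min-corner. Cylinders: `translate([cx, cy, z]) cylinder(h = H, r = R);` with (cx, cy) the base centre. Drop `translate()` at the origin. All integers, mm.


translate([526, 582, 0]) cylinder(h = 3762, r = 186);


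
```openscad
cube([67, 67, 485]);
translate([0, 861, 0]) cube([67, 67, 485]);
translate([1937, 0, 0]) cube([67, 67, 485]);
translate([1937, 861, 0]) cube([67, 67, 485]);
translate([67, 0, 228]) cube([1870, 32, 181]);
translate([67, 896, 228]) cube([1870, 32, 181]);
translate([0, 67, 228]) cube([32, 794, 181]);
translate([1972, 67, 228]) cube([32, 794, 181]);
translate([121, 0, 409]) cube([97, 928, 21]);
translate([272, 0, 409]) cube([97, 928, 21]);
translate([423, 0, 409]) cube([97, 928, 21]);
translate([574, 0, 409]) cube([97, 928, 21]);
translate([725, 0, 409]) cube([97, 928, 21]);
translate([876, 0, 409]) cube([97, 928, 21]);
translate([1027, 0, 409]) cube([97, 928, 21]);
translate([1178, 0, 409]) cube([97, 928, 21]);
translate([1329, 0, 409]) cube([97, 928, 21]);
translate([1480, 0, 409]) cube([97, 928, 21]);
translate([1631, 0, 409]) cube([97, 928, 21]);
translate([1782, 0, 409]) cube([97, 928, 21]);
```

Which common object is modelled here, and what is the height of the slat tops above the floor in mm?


A bed frame. The slat-top height is 430 mm.

Four posts, four rails, and a row of slats — a bed frame. Slats sit on the rails at z = 228 + 181 = 409; with slat thickness 21, the top is 430 mm.


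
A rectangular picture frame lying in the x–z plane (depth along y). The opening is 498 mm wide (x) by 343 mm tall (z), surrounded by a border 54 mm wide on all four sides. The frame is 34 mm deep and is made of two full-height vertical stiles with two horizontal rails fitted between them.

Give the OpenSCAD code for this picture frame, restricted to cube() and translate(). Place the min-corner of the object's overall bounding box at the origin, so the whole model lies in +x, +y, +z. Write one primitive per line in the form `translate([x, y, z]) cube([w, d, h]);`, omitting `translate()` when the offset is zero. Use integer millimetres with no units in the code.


cube([54, 34, 451]);
translate([552, 0, 0]) cube([54, 34, 451]);
translate([54, 0, 0]) cube([498, 34, 54]);
translate([54, 0, 397]) cube([498, 34, 54]);


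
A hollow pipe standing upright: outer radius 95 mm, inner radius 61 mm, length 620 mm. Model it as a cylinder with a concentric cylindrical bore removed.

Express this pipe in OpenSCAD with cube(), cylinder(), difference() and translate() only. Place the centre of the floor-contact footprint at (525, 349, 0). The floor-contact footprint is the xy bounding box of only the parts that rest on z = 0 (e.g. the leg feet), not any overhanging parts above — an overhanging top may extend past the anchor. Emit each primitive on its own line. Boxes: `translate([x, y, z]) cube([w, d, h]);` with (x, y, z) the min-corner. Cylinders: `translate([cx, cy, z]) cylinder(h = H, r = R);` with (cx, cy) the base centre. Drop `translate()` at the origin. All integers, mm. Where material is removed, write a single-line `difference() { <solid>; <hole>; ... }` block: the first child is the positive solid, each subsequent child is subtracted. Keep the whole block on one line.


difference() { translate([525, 349, 0]) cylinder(h = 620, r = 95); translate([525, 349, 0]) cylinder(h = 620, r = 61); }


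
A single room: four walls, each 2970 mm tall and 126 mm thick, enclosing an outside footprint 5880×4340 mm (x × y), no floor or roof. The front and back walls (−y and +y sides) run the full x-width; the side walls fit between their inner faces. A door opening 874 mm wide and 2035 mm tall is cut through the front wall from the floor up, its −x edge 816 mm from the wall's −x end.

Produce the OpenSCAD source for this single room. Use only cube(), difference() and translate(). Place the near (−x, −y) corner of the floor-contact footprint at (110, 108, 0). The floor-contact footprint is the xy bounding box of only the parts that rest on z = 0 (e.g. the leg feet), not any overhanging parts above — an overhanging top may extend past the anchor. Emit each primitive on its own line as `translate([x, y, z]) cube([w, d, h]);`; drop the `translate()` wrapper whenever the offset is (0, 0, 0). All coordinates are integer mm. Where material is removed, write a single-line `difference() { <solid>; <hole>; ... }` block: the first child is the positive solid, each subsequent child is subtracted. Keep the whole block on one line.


difference() { translate([110, 108, 0]) cube([5880, 126, 2970]); translate([926, 108, 0]) cube([874, 126, 2035]); }
translate([110, 4322, 0]) cube([5880, 126, 2970]);
translate([110, 234, 0]) cube([126, 4088, 2970]);
translate([5864, 234, 0]) cube([126, 4088, 2970]);


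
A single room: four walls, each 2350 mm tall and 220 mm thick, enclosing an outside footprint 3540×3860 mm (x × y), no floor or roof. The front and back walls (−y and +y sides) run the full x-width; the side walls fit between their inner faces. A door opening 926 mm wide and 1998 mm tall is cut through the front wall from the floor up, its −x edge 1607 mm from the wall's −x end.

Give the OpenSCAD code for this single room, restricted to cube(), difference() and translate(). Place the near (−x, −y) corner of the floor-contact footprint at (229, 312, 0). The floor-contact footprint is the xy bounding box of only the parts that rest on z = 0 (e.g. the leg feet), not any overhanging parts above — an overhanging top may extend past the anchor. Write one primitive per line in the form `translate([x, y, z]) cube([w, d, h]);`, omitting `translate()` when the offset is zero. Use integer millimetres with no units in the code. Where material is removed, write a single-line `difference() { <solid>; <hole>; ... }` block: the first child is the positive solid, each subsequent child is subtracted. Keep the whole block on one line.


difference() { translate([229, 312, 0]) cube([3540, 220, 2350]); translate([1836, 312, 0]) cube([926, 220, 1998]); }
translate([229, 3952, 0]) cube([3540, 220, 2350]);
translate([229, 532, 0]) cube([220, 3420, 2350]);
translate([3549, 532, 0]) cube([220, 3420, 2350]);


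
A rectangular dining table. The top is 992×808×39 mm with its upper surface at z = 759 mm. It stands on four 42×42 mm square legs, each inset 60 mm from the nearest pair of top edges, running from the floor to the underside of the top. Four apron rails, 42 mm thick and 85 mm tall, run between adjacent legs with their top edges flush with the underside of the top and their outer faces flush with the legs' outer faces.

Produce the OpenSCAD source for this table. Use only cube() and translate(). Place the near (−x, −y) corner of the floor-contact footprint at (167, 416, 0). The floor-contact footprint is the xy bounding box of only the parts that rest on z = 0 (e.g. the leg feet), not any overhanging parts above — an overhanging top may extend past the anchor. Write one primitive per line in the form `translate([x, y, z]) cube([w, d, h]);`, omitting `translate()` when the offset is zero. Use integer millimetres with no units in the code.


translate([107, 356, 720]) cube([992, 808, 39]);
translate([167, 416, 0]) cube([42, 42, 720]);
translate([997, 416, 0]) cube([42, 42, 720]);
translate([167, 1062, 0]) cube([42, 42, 720]);
translate([997, 1062, 0]) cube([42, 42, 720]);
translate([209, 416, 635]) cube([788, 42, 85]);
translate([209, 1062, 635]) cube([788, 42, 85]);
translate([167, 458, 635]) cube([42, 604, 85]);
translate([997, 458, 635]) cube([42, 604, 85]);


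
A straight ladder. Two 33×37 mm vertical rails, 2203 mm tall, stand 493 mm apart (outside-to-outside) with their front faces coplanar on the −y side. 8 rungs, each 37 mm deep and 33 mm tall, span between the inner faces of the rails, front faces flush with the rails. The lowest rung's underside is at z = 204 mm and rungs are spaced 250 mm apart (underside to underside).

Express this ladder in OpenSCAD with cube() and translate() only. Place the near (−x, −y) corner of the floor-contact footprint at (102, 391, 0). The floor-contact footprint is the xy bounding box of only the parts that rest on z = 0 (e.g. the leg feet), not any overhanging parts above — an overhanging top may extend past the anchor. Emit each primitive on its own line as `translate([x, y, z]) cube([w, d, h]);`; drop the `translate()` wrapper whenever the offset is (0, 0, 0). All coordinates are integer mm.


translate([102, 391, 0]) cube([33, 37, 2203]);
translate([562, 391, 0]) cube([33, 37, 2203]);
translate([135, 391, 204]) cube([427, 37, 33]);
translate([135, 391, 454]) cube([427, 37, 33]);
translate([135, 391, 704]) cube([427, 37, 33]);
translate([135, 391, 954]) cube([427, 37, 33]);
translate([135, 391, 1204]) cube([427, 37, 33]);
translate([135, 391, 1454]) cube([427, 37, 33]);
translate([135, 391, 1704]) cube([427, 37, 33]);
translate([135, 391, 1954]) cube([427, 37, 33]);


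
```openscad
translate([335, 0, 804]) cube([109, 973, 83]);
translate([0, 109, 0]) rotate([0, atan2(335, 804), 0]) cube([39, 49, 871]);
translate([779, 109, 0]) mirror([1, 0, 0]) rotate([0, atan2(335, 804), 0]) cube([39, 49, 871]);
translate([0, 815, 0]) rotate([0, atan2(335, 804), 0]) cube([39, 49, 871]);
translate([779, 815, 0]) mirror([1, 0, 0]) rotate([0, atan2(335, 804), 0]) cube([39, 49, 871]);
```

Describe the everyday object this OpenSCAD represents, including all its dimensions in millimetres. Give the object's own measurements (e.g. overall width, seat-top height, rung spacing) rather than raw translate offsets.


A sawhorse. A 109×973×83 mm beam (x, y, z) sits on two A-frame leg pairs. Each pair is two raked legs of 39×49 mm section (49 mm along y) splaying symmetrically in x. Each leg rises 804 mm vertically over 335 mm of horizontal reach and is 871 mm long along its own axis. Every leg's outer bottom edge rests on the floor and its outer top edge meets a bottom edge of the beam — the left legs (tilting toward +x) meet the beam's −x bottom edge, the right legs (their mirror images, tilting toward −x) meet its +x bottom edge — so the leg tops tuck under the beam, the beam's underside is 804 mm above the floor, and the feet are 779 mm apart outside-to-outside with the beam centred between them. The two leg pairs are set in 109 mm from either end of the beam.
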